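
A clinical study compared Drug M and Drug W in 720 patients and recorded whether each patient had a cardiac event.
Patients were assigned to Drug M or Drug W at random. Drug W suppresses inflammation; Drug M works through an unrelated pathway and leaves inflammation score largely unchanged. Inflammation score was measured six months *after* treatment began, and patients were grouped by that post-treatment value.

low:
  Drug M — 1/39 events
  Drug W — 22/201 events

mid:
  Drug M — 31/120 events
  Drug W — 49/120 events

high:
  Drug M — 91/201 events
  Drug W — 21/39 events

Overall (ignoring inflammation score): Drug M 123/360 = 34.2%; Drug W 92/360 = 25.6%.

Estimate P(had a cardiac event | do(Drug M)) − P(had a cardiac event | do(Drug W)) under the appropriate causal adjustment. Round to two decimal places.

Drug M is lower inside every inflammation score stratum but Drug W is lower in aggregate. Whether to stratify depends on how inflammation score relates to the drug.
The distribution of inflammation score is itself part of what the drug does — it is an intermediate outcome. Holding it fixed would remove that part of the effect; the total effect is the pooled difference.
The causal difference is the pooled difference: 0.342 − 0.256 = +0.086.

+0.09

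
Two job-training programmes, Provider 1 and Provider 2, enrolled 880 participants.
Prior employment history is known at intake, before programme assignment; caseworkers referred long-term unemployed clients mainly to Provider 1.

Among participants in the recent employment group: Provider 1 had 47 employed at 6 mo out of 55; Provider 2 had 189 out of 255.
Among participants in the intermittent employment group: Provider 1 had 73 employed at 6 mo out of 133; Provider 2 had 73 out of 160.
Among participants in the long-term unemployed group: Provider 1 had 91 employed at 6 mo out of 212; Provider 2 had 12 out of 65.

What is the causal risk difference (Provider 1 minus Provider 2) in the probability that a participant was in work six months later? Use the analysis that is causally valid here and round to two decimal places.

+0.15

Within every prior employment history level Provider 1 has the higher rate, yet pooled Provider 2 does — Simpson's reversal.
Nothing the programme does changes prior employment history; the imbalance is an allocation artefact. With prior employment history also predicting the outcome, the pooled figure is confounded, and the within-stratum comparison is the causal one.
Adjusting over the population distribution of prior employment history: 0.352·(0.855−0.741) + 0.333·(0.549−0.456) + 0.315·(0.429−0.185) = +0.148.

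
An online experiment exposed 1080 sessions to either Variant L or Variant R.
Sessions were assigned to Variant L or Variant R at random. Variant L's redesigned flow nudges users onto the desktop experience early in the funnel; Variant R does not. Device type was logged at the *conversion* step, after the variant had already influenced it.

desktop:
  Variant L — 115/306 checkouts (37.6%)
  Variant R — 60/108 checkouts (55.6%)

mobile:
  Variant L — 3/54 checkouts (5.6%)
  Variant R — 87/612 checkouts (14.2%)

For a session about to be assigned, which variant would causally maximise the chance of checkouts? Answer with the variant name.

Variant L

Because the variant influences device type, device type is a post-treatment mediator, not a confounder. Stratifying on it would bias the estimate; the causal effect is the crude pooled difference.
Pooled: Variant L 32.8% vs Variant R 20.4%; Variant L is higher overall.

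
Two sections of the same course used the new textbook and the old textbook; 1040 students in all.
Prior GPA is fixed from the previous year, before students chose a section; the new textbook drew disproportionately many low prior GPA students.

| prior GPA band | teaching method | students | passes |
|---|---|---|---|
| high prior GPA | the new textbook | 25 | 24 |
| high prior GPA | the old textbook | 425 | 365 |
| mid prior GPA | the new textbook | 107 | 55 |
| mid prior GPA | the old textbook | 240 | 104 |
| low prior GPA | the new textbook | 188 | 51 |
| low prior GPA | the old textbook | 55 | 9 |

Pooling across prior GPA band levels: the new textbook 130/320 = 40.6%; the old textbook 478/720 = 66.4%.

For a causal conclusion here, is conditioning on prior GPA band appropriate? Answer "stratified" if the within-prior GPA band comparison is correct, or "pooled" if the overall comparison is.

The imbalance in prior GPA band arose from how students were allocated, not from anything the teaching method did; and prior GPA band independently affects the outcome. The pooled gap is confounded — condition on prior GPA band.
Within each level — high prior GPA: 96.0% vs 85.9%; mid prior GPA: 51.4% vs 43.3%; low prior GPA: 27.1% vs 16.4% — the new textbook is higher every time.

stratified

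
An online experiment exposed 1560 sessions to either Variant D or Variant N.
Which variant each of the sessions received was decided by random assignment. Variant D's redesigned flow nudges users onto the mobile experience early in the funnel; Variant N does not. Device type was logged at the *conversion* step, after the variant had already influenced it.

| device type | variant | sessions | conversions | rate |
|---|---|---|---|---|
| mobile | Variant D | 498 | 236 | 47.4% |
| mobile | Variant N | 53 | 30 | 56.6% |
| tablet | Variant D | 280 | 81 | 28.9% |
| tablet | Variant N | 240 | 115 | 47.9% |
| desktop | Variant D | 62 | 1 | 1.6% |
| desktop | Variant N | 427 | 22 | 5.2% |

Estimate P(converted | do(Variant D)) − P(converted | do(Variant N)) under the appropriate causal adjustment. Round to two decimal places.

Variant N is higher inside every device type stratum but Variant D is higher in aggregate. Whether to stratify depends on how device type relates to the variant.
Because the variant influences device type, device type is a post-treatment mediator, not a confounder. Stratifying on it would bias the estimate; the causal effect is the crude pooled difference.
The causal difference is the pooled difference: 0.379 − 0.232 = +0.147.

+0.15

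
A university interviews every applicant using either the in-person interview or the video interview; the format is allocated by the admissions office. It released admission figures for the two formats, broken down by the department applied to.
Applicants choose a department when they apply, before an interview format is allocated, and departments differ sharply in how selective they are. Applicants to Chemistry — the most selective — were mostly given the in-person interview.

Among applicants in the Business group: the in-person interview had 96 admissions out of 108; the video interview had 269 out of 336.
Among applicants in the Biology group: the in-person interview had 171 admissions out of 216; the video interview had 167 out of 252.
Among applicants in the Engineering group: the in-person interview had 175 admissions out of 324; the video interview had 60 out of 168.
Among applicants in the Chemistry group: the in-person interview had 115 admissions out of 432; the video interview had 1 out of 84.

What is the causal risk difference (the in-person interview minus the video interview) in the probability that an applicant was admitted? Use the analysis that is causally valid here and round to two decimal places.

+0.17

The department-specific comparison favours the in-person interview throughout, but the pooled figures favour the video interview. The question is whether to condition on department.
Here department is a common cause — it drives both which interview format a case falls under and the outcome. The crude comparison mixes populations; the stratum-specific rates are the causally relevant ones.
Adjusting over the population distribution of department: 0.231·(0.889−0.801) + 0.244·(0.792−0.663) + 0.256·(0.540−0.357) + 0.269·(0.266−0.012) = +0.167.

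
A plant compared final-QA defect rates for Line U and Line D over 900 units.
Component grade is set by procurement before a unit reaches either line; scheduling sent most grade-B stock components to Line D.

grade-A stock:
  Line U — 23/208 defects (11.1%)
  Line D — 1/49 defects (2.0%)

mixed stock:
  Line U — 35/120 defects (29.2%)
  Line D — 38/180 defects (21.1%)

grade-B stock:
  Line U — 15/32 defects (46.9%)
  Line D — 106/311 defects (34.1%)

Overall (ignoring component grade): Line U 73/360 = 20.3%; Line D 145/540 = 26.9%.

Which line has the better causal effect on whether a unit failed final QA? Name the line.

The imbalance in component grade arose from how units were allocated, not from anything the line did; and component grade independently affects the outcome. The pooled gap is confounded — condition on component grade.
Within each level — grade-A stock: 11.1% vs 2.0%; mixed stock: 29.2% vs 21.1%; grade-B stock: 46.9% vs 34.1% — Line D is lower every time.

Line D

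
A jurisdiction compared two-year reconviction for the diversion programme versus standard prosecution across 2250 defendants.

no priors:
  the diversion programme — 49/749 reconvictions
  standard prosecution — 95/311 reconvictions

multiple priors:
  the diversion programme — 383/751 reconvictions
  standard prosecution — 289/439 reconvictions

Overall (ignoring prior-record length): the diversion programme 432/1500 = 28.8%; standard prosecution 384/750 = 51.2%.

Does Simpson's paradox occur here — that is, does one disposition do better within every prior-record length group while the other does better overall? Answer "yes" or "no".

Within each prior-record length level (no priors 6.5% vs 30.5%; multiple priors 51.0% vs 65.8%), the diversion programme has the lower rate every time. Pooled: 28.8% vs 51.2% — the diversion programme has the lower rate overall. They agree.

no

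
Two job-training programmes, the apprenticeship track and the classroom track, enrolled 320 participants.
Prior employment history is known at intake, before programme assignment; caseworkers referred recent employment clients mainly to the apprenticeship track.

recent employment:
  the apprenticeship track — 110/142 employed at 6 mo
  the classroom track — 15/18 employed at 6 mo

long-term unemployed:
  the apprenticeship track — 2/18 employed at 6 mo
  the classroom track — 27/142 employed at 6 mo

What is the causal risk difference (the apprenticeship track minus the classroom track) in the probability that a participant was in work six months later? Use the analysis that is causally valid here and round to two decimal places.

-0.07

Within every prior employment history level the classroom track has the higher rate, yet pooled the apprenticeship track does — Simpson's reversal.
Prior employment history is set before the programme has any effect — it is not caused by the programme — and it independently drives the outcome. That makes it a confounder, so the causal comparison is within prior employment history levels.
Adjusting over the population distribution of prior employment history: 0.500·(0.775−0.833) + 0.500·(0.111−0.190) = -0.069.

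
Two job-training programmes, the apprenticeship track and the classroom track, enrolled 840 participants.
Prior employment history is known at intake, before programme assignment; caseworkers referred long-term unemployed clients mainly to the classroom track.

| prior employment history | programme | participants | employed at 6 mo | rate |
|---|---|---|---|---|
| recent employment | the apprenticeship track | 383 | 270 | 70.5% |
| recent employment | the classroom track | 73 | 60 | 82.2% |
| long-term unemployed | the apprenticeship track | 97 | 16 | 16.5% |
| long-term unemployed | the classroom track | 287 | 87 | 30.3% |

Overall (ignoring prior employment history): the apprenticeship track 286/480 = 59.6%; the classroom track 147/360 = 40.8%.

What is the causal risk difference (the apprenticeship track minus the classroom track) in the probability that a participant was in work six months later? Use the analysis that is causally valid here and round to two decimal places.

-0.13

The stratified and pooled comparisons disagree (the classroom track wins within each prior employment history; the apprenticeship track wins overall), so the answer turns on the causal role of prior employment history.
Prior employment history satisfies the back-door criterion: it is not a descendant of the programme, and it blocks the spurious path from programme to outcome. Adjusting for it (i.e., using the within-prior employment history rates) gives the causal effect.
Adjusting over the population distribution of prior employment history: 0.543·(0.705−0.822) + 0.457·(0.165−0.303) = -0.127.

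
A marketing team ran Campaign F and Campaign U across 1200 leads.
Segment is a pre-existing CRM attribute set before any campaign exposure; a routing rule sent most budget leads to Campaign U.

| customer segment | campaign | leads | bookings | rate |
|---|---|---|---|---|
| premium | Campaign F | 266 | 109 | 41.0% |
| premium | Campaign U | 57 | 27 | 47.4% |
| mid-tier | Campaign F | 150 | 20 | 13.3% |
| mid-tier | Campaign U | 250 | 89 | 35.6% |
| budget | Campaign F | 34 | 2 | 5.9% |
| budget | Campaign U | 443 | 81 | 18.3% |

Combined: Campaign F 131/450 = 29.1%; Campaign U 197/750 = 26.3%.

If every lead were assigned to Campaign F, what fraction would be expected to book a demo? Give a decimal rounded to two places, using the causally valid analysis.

Here customer segment is a common cause — it drives both which campaign a case falls under and the outcome. The crude comparison mixes populations; the stratum-specific rates are the causally relevant ones.
Standardising Campaign F to the population customer segment mix: 0.269·109/266 + 0.333·20/150 + 0.398·2/34 = 0.178.

0.18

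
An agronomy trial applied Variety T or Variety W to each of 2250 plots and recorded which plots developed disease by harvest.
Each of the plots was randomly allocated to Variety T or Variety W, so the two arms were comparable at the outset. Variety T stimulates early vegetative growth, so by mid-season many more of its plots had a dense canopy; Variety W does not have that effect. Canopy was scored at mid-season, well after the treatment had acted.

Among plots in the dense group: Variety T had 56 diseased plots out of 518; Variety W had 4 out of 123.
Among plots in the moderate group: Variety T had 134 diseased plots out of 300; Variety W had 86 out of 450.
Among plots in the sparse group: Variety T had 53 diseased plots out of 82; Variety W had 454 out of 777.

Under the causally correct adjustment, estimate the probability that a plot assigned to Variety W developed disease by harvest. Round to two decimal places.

The mid-season canopy-specific comparison favours Variety W throughout, but the pooled figures favour Variety T. The question is whether to condition on mid-season canopy.
Mid-season canopy is recorded after the variety and is itself shifted by it — it sits on the causal path from variety to outcome. Conditioning on a mediator would strip out part of the effect we want; the pooled comparison gives the total causal effect.
So P(outcome | do(Variety W)) is just the pooled rate for Variety W: 544/1350 = 0.403.

0.40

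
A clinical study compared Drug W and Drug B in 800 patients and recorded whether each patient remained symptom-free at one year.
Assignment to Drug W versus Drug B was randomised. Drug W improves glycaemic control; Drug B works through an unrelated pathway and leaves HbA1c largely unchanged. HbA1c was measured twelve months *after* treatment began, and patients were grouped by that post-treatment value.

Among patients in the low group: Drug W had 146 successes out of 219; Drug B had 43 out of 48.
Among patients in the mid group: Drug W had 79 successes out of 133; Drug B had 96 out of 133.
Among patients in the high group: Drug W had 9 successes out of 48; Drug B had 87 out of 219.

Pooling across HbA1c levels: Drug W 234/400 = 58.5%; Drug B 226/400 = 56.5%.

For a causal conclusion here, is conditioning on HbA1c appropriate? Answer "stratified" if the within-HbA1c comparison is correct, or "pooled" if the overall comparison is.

pooled

Within every HbA1c level Drug B has the higher rate, yet pooled Drug W does — Simpson's reversal.
Because the drug influences HbA1c, HbA1c is a post-treatment mediator, not a confounder. Stratifying on it would bias the estimate; the causal effect is the crude pooled difference.
Pooled: Drug W 58.5% vs Drug B 56.5%; Drug W is higher overall.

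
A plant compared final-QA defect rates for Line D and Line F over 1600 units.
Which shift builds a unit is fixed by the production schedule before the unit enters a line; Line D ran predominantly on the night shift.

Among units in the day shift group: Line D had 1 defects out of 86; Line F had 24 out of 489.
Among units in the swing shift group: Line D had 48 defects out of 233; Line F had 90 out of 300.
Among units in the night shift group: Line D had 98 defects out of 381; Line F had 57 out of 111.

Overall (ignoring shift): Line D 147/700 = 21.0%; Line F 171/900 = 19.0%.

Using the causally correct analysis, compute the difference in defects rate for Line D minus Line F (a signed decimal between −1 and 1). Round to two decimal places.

-0.12

Shift is set before the line has any effect — it is not caused by the line — and it independently drives the outcome. That makes it a confounder, so the causal comparison is within shift levels.
Adjusting over the population distribution of shift: 0.359·(0.012−0.049) + 0.333·(0.206−0.300) + 0.307·(0.257−0.514) = -0.124.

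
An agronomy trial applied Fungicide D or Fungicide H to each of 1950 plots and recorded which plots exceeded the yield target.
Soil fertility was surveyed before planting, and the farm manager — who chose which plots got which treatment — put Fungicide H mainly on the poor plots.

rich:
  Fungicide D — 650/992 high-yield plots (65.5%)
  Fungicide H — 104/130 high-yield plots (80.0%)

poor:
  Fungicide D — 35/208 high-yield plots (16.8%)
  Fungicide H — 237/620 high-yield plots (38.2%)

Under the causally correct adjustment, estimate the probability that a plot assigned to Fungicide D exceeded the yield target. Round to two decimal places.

Here soil fertility is a common cause — it drives both which fungicide a case falls under and the outcome. The crude comparison mixes populations; the stratum-specific rates are the causally relevant ones.
Standardising Fungicide D to the population soil fertility mix: 0.575·650/992 + 0.425·35/208 = 0.448.

0.45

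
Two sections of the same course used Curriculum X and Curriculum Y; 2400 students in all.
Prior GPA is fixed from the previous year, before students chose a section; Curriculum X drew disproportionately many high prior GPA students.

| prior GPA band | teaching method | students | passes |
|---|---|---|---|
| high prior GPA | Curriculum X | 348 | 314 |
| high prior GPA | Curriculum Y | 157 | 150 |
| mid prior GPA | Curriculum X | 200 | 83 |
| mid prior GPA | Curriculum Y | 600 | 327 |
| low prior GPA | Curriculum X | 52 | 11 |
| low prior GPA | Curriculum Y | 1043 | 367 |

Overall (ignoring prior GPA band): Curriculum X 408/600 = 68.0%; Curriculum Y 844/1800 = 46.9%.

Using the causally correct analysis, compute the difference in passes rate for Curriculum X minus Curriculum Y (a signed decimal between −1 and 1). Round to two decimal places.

-0.12

Within every prior GPA band level Curriculum Y has the higher rate, yet pooled Curriculum X does — Simpson's reversal.
Since prior GPA band is a pre-existing factor (not a product of the teaching method) and it affects the outcome on its own, it is a confounder. The stratified rates, not the pooled rate, identify the causal effect.
Adjusting over the population distribution of prior GPA band: 0.210·(0.902−0.955) + 0.333·(0.415−0.545) + 0.456·(0.212−0.352) = -0.119.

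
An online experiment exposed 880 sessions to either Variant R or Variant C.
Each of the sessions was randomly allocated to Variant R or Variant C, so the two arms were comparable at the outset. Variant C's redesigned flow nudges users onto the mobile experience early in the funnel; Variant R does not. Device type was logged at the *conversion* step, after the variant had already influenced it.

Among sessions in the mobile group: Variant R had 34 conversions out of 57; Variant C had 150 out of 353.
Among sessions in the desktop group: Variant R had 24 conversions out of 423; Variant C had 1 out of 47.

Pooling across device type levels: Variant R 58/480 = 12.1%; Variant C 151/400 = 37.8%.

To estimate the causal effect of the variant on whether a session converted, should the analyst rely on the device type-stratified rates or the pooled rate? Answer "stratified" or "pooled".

Because the variant influences device type, device type is a post-treatment mediator, not a confounder. Stratifying on it would bias the estimate; the causal effect is the crude pooled difference.
Pooled: Variant R 12.1% vs Variant C 37.8%; Variant C is higher overall.

pooled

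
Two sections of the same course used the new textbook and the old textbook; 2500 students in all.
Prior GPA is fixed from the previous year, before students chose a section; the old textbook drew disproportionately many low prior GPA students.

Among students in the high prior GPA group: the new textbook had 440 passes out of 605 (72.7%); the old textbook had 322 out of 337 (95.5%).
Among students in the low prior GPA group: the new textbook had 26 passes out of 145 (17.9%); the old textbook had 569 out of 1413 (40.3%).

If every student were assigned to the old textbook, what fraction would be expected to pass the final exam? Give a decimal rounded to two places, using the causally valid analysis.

the old textbook is higher inside every prior GPA band stratum but the new textbook is higher in aggregate. Whether to stratify depends on how prior GPA band relates to the teaching method.
Prior GPA band differs across teaching methods for reasons unrelated to any effect of the teaching method itself, and it separately predicts the outcome — a classic confounder. We must compare within prior GPA band levels.
Standardising the old textbook to the population prior GPA band mix: 0.377·322/337 + 0.623·569/1413 = 0.611.

0.61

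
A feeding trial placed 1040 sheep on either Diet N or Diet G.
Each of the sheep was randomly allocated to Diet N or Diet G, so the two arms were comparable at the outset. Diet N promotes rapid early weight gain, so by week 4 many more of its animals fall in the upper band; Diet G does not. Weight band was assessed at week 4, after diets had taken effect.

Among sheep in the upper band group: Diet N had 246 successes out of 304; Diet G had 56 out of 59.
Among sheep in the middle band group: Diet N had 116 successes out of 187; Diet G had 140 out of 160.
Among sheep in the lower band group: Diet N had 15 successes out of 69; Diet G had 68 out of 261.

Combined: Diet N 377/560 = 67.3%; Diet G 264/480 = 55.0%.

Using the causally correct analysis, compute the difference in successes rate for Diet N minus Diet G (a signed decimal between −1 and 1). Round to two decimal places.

+0.12

Stratifying would compare diets among sheep the diets themselves sorted into week-4 weight band groups — a form of selection on an intermediate. The unconditioned pooled rates give the total causal effect.
The causal difference is the pooled difference: 0.673 − 0.550 = +0.123.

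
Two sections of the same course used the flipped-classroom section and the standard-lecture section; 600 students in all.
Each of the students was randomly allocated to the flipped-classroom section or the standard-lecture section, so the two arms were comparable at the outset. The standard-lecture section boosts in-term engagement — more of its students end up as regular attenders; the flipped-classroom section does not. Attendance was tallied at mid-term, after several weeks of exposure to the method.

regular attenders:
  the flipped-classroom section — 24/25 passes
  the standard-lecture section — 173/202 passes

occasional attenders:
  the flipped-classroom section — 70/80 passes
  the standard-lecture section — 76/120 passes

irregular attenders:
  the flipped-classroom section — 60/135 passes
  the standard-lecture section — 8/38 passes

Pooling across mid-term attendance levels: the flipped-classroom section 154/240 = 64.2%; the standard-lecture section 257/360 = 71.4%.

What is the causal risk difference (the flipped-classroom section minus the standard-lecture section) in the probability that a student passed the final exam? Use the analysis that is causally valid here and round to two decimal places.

-0.07

Mid-term attendance lies on the pathway teaching method → mid-term attendance → outcome, so adjusting for it blocks the indirect effect. For the total causal effect of teaching method, use the unadjusted pooled rates.
The causal difference is the pooled difference: 0.642 − 0.714 = -0.072.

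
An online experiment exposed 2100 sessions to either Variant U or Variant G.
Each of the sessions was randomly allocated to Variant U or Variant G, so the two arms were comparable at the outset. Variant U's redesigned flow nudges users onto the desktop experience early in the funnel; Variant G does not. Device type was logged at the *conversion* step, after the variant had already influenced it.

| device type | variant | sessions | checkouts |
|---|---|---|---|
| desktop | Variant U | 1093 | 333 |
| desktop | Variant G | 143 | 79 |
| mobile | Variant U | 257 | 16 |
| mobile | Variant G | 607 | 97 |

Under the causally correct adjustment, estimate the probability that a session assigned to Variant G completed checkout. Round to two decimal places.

The stratified and pooled comparisons disagree (Variant G wins within each device type; Variant U wins overall), so the answer turns on the causal role of device type.
The distribution of device type is itself part of what the variant does — it is an intermediate outcome. Holding it fixed would remove that part of the effect; the total effect is the pooled difference.
So P(outcome | do(Variant G)) is just the pooled rate for Variant G: 176/750 = 0.235.

0.23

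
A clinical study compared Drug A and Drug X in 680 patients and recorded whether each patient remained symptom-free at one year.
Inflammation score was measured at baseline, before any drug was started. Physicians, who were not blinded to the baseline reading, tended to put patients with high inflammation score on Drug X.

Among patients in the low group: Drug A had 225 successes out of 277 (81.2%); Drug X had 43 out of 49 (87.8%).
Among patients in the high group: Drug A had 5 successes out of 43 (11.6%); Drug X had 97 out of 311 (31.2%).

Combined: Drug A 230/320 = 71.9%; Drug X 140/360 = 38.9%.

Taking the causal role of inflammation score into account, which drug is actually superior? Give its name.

Here inflammation score is a common cause — it drives both which drug a case falls under and the outcome. The crude comparison mixes populations; the stratum-specific rates are the causally relevant ones.
Within each level — low: 81.2% vs 87.8%; high: 11.6% vs 31.2% — Drug X is higher every time.

Drug X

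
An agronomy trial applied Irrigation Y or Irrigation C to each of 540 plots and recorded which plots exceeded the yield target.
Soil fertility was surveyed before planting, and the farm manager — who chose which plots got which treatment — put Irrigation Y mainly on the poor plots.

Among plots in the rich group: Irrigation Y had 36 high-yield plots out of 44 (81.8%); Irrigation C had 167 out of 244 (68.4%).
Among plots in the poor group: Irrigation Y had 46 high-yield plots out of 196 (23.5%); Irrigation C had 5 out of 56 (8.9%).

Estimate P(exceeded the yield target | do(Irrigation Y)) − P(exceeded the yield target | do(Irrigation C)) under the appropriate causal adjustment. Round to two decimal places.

Within every soil fertility level Irrigation Y has the higher rate, yet pooled Irrigation C does — Simpson's reversal.
Soil fertility differs across irrigations for reasons unrelated to any effect of the irrigation itself, and it separately predicts the outcome — a classic confounder. We must compare within soil fertility levels.
Adjusting over the population distribution of soil fertility: 0.533·(0.818−0.684) + 0.467·(0.235−0.089) = +0.139.

+0.14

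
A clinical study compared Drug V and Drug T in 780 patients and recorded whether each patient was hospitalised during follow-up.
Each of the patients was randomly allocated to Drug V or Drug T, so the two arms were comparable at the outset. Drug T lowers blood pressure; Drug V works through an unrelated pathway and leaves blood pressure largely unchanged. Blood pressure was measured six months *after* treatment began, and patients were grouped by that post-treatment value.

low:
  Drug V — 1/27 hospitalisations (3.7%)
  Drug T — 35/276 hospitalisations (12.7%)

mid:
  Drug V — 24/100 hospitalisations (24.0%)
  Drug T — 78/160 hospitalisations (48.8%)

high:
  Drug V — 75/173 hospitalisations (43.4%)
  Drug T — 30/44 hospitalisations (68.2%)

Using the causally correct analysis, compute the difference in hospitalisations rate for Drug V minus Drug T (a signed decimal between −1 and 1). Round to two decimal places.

+0.04

The blood pressure-specific comparison favours Drug V throughout, but the pooled figures favour Drug T. The question is whether to condition on blood pressure.
Stratifying would compare drugs among patients the drugs themselves sorted into blood pressure groups — a form of selection on an intermediate. The unconditioned pooled rates give the total causal effect.
The causal difference is the pooled difference: 0.333 − 0.298 = +0.035.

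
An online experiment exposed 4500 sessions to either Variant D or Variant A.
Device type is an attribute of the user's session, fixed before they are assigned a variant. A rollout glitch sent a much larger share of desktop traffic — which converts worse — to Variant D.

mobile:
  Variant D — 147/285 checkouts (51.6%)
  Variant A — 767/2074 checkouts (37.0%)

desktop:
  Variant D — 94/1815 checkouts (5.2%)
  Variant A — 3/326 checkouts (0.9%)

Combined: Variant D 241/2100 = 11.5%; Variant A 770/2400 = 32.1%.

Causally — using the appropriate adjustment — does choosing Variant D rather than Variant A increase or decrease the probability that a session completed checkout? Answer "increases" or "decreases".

The device type-specific comparison favours Variant D throughout, but the pooled figures favour Variant A. The question is whether to condition on device type.
The imbalance in device type arose from how sessions were allocated, not from anything the variant did; and device type independently affects the outcome. The pooled gap is confounded — condition on device type.
Within each level — mobile: 51.6% vs 37.0%; desktop: 5.2% vs 0.9% — Variant D is higher every time.

increases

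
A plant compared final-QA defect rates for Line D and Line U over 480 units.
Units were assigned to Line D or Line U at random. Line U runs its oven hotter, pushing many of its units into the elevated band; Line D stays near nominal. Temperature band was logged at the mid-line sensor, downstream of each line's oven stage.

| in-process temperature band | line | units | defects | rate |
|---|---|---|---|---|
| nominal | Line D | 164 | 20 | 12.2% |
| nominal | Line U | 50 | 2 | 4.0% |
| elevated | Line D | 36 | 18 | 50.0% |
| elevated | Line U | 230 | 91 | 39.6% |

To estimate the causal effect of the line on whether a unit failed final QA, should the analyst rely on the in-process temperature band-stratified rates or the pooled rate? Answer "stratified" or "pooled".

In-process temperature band is recorded after the line and is itself shifted by it — it sits on the causal path from line to outcome. Conditioning on a mediator would strip out part of the effect we want; the pooled comparison gives the total causal effect.
Pooled: Line D 19.0% vs Line U 33.2%; Line D is lower overall.

pooled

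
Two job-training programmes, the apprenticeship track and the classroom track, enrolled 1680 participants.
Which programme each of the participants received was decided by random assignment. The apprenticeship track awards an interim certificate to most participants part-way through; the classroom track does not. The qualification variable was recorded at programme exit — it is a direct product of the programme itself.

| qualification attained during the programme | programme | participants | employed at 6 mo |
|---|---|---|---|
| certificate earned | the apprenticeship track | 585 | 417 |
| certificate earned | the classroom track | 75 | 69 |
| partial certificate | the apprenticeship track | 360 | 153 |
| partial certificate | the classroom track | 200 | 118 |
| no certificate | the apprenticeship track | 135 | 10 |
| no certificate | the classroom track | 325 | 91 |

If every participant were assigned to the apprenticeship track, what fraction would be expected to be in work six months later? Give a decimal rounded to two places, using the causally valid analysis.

Because the programme influences qualification attained during the programme, qualification attained during the programme is a post-treatment mediator, not a confounder. Stratifying on it would bias the estimate; the causal effect is the crude pooled difference.
So P(outcome | do(the apprenticeship track)) is just the pooled rate for the apprenticeship track: 580/1080 = 0.537.

0.54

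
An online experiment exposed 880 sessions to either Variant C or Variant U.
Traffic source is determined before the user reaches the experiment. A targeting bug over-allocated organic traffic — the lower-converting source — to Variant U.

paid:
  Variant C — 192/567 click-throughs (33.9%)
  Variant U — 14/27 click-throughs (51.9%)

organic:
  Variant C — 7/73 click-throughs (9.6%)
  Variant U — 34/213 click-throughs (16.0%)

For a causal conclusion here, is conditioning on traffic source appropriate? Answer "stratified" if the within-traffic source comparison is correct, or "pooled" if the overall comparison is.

The stratified and pooled comparisons disagree (Variant U wins within each traffic source; Variant C wins overall), so the answer turns on the causal role of traffic source.
Traffic source satisfies the back-door criterion: it is not a descendant of the variant, and it blocks the spurious path from variant to outcome. Adjusting for it (i.e., using the within-traffic source rates) gives the causal effect.
Within each level — paid: 33.9% vs 51.9%; organic: 9.6% vs 16.0% — Variant U is higher every time.

stratified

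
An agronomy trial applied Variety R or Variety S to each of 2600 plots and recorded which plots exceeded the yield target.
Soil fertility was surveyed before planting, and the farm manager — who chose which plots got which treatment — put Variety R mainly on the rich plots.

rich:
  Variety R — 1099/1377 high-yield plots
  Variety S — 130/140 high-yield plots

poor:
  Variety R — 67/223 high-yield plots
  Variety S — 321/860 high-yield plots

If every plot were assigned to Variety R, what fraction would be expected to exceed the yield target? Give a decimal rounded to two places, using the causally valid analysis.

0.59

Here soil fertility is a common cause — it drives both which variety a case falls under and the outcome. The crude comparison mixes populations; the stratum-specific rates are the causally relevant ones.
Standardising Variety R to the population soil fertility mix: 0.583·1099/1377 + 0.417·67/223 = 0.591.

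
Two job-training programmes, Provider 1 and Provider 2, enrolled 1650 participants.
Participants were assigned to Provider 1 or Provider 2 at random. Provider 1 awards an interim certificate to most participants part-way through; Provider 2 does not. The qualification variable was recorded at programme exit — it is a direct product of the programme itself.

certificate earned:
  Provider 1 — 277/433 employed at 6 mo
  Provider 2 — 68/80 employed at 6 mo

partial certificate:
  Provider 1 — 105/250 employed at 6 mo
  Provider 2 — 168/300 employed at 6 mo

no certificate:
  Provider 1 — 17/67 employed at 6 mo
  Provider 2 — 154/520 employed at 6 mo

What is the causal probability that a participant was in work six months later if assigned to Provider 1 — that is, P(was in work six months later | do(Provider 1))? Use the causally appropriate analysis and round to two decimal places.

Qualification attained during the programme lies on the pathway programme → qualification attained during the programme → outcome, so adjusting for it blocks the indirect effect. For the total causal effect of programme, use the unadjusted pooled rates.
So P(outcome | do(Provider 1)) is just the pooled rate for Provider 1: 399/750 = 0.532.

0.53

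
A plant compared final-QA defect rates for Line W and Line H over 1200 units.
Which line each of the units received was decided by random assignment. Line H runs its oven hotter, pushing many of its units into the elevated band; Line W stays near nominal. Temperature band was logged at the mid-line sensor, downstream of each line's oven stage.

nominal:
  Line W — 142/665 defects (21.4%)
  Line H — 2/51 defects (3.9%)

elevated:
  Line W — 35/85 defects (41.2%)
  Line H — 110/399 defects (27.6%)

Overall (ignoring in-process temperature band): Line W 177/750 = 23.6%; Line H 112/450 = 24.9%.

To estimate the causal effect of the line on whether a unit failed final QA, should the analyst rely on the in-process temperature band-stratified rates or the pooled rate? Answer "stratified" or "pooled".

pooled

Stratifying would compare lines among units the lines themselves sorted into in-process temperature band groups — a form of selection on an intermediate. The unconditioned pooled rates give the total causal effect.
Pooled: Line W 23.6% vs Line H 24.9%; Line W is lower overall.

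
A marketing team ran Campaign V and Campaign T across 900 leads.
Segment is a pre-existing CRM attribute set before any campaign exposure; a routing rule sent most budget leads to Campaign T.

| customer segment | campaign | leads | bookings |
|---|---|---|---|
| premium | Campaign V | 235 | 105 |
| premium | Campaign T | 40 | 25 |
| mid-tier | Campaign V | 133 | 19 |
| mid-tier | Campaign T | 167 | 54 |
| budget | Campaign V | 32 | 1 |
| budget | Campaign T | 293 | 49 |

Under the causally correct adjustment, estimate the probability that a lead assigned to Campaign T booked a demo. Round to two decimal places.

Here customer segment is a common cause — it drives both which campaign a case falls under and the outcome. The crude comparison mixes populations; the stratum-specific rates are the causally relevant ones.
Standardising Campaign T to the population customer segment mix: 0.306·25/40 + 0.333·54/167 + 0.361·49/293 = 0.359.

0.36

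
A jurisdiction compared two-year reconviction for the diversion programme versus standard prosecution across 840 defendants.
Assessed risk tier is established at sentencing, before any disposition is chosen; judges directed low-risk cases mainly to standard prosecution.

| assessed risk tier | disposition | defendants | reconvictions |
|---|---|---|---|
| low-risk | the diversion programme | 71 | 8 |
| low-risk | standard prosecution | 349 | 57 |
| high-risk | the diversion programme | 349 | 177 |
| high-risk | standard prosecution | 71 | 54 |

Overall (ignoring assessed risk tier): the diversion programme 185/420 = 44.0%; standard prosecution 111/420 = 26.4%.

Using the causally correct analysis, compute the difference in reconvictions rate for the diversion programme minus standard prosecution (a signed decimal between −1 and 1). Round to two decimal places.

-0.15

The assessed risk tier-specific comparison favours the diversion programme throughout, but the pooled figures favour standard prosecution. The question is whether to condition on assessed risk tier.
Since assessed risk tier is a pre-existing factor (not a product of the disposition) and it affects the outcome on its own, it is a confounder. The stratified rates, not the pooled rate, identify the causal effect.
Adjusting over the population distribution of assessed risk tier: 0.500·(0.113−0.163) + 0.500·(0.507−0.761) = -0.152.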